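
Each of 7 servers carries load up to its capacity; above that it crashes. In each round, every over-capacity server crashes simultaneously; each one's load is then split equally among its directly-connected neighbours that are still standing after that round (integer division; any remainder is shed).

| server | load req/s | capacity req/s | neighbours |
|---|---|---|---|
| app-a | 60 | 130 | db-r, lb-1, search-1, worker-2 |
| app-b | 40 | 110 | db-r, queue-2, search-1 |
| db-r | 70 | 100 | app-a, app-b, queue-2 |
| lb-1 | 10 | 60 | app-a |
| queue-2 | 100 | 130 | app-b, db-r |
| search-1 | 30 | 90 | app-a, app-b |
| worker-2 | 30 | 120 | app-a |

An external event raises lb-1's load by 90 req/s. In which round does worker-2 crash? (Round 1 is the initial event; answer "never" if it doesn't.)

Round 1 — lb-1 at 100 > 60. lb-1 crashes.
  lb-1 sheds 100 req/s to app-a: 100 each.
    app-a: 60+100 = 160 > 130
Round 2 — app-a crashes.
  app-a sheds 160 req/s to db-r, search-1, worker-2: 53 each (1 lost).
    db-r: 70+53 = 123 > 100
    search-1: 30+53 = 83 ≤ 90
    worker-2: 30+53 = 83 ≤ 120
Round 3 — db-r crashes.
  db-r sheds 123 req/s to app-b, queue-2: 61 each (1 lost).
    app-b: 40+61 = 101 ≤ 110
    queue-2: 100+61 = 161 > 130
Round 4 — queue-2 crashes.
  queue-2 sheds 161 req/s to app-b: 161 each.
    app-b: 101+161 = 262 > 110
Round 5 — app-b crashes.
  app-b sheds 262 req/s to search-1: 262 each.
    search-1: 83+262 = 345 > 90
Round 6 — search-1 crashes.
  search-1 sheds 345 req/s: no online neighbours, lost.
No further crashes.

never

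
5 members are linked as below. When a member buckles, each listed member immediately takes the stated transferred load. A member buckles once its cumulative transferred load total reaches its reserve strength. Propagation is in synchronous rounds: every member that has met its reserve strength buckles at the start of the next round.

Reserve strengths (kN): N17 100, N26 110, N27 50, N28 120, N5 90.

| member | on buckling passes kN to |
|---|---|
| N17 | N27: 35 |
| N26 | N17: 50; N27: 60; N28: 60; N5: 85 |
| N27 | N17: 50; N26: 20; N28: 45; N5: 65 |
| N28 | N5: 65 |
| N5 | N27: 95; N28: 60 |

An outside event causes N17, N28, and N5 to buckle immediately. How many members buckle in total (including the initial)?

4

Round 1 — N17, N28, N5 buckle (initial).
  N27: +35+95 → 130 ≥ 50
Round 2 — N27 buckles.
  N26: +20 → 20 < 110
No further bucklings.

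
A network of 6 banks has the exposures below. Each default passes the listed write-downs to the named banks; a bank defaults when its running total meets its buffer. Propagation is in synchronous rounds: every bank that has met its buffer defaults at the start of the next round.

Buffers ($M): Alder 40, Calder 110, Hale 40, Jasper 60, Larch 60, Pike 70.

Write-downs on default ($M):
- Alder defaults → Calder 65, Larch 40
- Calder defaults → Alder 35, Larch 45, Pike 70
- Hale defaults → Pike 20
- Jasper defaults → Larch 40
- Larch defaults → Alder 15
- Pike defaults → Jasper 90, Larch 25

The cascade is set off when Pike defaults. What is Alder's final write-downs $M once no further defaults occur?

15

Round 1 — Pike defaults (initial).
  Jasper: +90 → 90 ≥ 60
  Larch: +25 → 25 < 60
Round 2 — Jasper defaults.
  Larch: +40 → 65 ≥ 60
Round 3 — Larch defaults.
  Alder: +15 → 15 < 40
No further defaults.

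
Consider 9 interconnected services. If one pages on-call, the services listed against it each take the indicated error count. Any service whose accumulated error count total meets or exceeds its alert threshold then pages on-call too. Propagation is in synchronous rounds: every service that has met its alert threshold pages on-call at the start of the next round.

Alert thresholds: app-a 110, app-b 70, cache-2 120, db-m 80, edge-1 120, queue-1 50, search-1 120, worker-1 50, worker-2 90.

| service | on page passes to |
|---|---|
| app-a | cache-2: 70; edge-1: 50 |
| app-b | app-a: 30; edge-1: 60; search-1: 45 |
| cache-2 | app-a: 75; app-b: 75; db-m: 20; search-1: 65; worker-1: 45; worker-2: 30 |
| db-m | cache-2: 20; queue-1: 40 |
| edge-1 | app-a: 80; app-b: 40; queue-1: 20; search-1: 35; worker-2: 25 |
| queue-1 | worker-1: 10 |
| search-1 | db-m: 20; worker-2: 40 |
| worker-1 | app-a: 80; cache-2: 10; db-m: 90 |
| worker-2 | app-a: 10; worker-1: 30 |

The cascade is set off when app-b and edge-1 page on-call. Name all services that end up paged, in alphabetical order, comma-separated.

Round 1 — app-b, edge-1 page on-call (initial).
  app-a: +30+80 → 110 ≥ 110
  queue-1: +20 → 20 < 50
  search-1: +45+35 → 80 < 120
  worker-2: +25 → 25 < 90
Round 2 — app-a pages on-call.
  cache-2: +70 → 70 < 120
No further pages.

app-a, app-b, edge-1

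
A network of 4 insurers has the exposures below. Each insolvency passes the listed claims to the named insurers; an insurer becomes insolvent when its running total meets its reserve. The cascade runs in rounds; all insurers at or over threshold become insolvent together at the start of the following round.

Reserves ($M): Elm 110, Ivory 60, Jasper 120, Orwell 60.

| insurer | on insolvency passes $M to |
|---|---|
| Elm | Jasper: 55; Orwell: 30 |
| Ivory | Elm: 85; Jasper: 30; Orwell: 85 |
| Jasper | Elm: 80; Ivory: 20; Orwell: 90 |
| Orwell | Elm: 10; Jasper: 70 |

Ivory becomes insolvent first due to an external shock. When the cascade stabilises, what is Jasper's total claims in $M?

Round 1 — Ivory becomes insolvent (initial).
  Elm: +85 → 85 < 110
  Jasper: +30 → 30 < 120
  Orwell: +85 → 85 ≥ 60
Round 2 — Orwell becomes insolvent.
  Elm: +10 → 95 < 110
  Jasper: +70 → 100 < 120
No further insolvencies.

100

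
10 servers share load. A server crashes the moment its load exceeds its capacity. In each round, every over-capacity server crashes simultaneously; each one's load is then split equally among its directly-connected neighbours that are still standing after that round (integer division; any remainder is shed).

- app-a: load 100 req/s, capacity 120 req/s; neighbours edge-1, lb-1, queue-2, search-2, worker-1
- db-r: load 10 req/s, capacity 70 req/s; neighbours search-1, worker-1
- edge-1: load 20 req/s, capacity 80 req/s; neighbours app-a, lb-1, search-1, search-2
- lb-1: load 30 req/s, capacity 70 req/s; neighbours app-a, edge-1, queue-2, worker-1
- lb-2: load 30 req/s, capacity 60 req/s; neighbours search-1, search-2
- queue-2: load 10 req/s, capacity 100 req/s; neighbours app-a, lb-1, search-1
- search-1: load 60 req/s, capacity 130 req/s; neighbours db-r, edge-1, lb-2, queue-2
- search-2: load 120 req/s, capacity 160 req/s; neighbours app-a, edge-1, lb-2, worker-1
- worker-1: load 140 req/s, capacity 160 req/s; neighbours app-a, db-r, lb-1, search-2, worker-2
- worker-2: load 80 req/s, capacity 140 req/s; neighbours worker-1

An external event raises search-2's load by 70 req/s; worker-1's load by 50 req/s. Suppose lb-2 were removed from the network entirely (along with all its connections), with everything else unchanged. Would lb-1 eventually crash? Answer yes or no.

yes

With lb-2 removed:
Round 1 — search-2 at 190 > 160; worker-1 at 190 > 160. search-2, worker-1 crash.
  search-2 sheds 190 req/s to app-a, edge-1: 95 each.
    app-a: 100+95 = 195 > 120
    edge-1: 20+95 = 115 > 80
  worker-1 sheds 190 req/s to app-a, db-r, lb-1, worker-2: 47 each (2 lost).
    app-a: 195+47 = 242 > 120
    db-r: 10+47 = 57 ≤ 70
    lb-1: 30+47 = 77 > 70
    worker-2: 80+47 = 127 ≤ 140
Round 2 — app-a, edge-1, lb-1 crash.
  app-a sheds 242 req/s to queue-2: 242 each.
    queue-2: 10+242 = 252 > 100
  edge-1 sheds 115 req/s to search-1: 115 each.
    search-1: 60+115 = 175 > 130
  lb-1 sheds 77 req/s to queue-2: 77 each.
    queue-2: 252+77 = 329 > 100
Round 3 — queue-2, search-1 crash.
  queue-2 sheds 329 req/s: no online neighbours, lost.
  search-1 sheds 175 req/s to db-r: 175 each.
    db-r: 57+175 = 232 > 70
Round 4 — db-r crashes.
  db-r sheds 232 req/s: no online neighbours, lost.
No further crashes.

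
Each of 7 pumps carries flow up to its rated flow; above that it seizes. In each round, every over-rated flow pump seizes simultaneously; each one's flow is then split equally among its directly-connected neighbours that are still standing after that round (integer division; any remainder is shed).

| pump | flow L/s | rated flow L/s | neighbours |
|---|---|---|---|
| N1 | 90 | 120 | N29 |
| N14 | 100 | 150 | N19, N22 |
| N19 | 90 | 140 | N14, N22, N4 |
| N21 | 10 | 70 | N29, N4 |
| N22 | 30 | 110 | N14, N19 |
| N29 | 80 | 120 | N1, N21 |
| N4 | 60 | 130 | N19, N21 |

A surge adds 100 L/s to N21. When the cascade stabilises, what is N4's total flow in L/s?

115

Round 1 — N21 at 110 > 70. N21 seizes.
  N21 sheds 110 L/s to N29, N4: 55 each.
    N29: 80+55 = 135 > 120
    N4: 60+55 = 115 ≤ 130
Round 2 — N29 seizes.
  N29 sheds 135 L/s to N1: 135 each.
    N1: 90+135 = 225 > 120
Round 3 — N1 seizes.
  N1 sheds 225 L/s: no online neighbours, lost.
No further seizures.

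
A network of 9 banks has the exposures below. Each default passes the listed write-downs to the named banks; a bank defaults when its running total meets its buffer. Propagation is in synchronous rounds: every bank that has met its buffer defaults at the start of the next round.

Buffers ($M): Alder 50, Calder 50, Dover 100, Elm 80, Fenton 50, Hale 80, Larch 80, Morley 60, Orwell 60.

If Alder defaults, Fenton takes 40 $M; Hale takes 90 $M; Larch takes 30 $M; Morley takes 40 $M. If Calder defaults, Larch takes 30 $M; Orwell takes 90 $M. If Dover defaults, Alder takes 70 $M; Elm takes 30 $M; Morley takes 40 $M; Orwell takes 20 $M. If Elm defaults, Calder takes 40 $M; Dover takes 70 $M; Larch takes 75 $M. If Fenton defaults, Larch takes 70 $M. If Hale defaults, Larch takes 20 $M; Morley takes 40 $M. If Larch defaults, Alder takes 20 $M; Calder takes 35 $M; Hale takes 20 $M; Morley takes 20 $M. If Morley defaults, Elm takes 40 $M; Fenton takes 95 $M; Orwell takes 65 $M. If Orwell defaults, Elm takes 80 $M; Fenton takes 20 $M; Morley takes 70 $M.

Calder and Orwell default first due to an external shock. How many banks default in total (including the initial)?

6

Round 1 — Calder, Orwell default (initial).
  Elm: +80 → 80 ≥ 80
  Fenton: +20 → 20 < 50
  Larch: +30 → 30 < 80
  Morley: +70 → 70 ≥ 60
Round 2 — Elm, Morley default.
  Dover: +70 → 70 < 100
  Fenton: +95 → 115 ≥ 50
  Larch: +75 → 105 ≥ 80
Round 3 — Fenton, Larch default.
  Alder: +20 → 20 < 50
  Hale: +20 → 20 < 80
No further defaults.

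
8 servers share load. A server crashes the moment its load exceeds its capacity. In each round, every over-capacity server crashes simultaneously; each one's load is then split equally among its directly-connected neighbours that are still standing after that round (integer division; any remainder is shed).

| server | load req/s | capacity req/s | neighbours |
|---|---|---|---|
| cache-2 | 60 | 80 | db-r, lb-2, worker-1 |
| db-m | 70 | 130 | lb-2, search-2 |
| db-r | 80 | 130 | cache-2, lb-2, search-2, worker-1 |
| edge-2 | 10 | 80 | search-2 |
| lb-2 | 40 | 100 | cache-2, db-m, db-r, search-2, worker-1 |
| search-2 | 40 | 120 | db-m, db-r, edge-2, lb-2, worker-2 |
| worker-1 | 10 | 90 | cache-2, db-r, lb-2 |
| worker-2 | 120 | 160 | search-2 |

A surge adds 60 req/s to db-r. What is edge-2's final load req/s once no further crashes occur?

78

Round 1 — db-r at 140 > 130. db-r crashes.
  db-r sheds 140 req/s to cache-2, lb-2, search-2, worker-1: 35 each.
    cache-2: 60+35 = 95 > 80
    lb-2: 40+35 = 75 ≤ 100
    search-2: 40+35 = 75 ≤ 120
    worker-1: 10+35 = 45 ≤ 90
Round 2 — cache-2 crashes.
  cache-2 sheds 95 req/s to lb-2, worker-1: 47 each (1 lost).
    lb-2: 75+47 = 122 > 100
    worker-1: 45+47 = 92 > 90
Round 3 — lb-2, worker-1 crash.
  lb-2 sheds 122 req/s to db-m, search-2: 61 each.
    db-m: 70+61 = 131 > 130
    search-2: 75+61 = 136 > 120
  worker-1 sheds 92 req/s: no online neighbours, lost.
Round 4 — db-m, search-2 crash.
  db-m sheds 131 req/s: no online neighbours, lost.
  search-2 sheds 136 req/s to edge-2, worker-2: 68 each.
    edge-2: 10+68 = 78 ≤ 80
    worker-2: 120+68 = 188 > 160
Round 5 — worker-2 crashes.
  worker-2 sheds 188 req/s: no online neighbours, lost.
No further crashes.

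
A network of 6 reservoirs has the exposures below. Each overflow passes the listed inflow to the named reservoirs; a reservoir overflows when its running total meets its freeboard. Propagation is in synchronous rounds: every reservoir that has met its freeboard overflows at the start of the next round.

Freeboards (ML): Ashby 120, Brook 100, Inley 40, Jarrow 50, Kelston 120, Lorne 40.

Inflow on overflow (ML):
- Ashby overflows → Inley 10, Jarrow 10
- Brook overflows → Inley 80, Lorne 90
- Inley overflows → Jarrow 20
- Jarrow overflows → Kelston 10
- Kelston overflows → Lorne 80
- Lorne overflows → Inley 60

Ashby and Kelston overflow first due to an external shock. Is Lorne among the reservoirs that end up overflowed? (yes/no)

yes

Round 1 — Ashby, Kelston overflow (initial).
  Inley: +10 → 10 < 40
  Jarrow: +10 → 10 < 50
  Lorne: +80 → 80 ≥ 40
Round 2 — Lorne overflows.
  Inley: +60 → 70 ≥ 40
Round 3 — Inley overflows.
  Jarrow: +20 → 30 < 50
No further overflows.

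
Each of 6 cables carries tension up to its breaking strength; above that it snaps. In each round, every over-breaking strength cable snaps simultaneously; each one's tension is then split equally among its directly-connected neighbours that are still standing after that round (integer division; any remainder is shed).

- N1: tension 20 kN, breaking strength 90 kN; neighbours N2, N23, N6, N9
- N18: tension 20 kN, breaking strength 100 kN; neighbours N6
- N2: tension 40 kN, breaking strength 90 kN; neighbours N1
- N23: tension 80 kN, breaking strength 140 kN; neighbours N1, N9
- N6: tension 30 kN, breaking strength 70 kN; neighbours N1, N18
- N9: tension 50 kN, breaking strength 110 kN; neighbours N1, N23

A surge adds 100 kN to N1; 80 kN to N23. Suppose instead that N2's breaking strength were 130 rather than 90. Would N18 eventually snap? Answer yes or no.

no

With N2's breaking strength at 130:
Round 1 — N1 at 120 > 90; N23 at 160 > 140. N1, N23 snap.
  N1 sheds 120 kN to N2, N6, N9: 40 each.
    N2: 40+40 = 80 ≤ 130
    N6: 30+40 = 70 ≤ 70
    N9: 50+40 = 90 ≤ 110
  N23 sheds 160 kN to N9: 160 each.
    N9: 90+160 = 250 > 110
Round 2 — N9 snaps.
  N9 sheds 250 kN: no online neighbours, lost.
No further breaks.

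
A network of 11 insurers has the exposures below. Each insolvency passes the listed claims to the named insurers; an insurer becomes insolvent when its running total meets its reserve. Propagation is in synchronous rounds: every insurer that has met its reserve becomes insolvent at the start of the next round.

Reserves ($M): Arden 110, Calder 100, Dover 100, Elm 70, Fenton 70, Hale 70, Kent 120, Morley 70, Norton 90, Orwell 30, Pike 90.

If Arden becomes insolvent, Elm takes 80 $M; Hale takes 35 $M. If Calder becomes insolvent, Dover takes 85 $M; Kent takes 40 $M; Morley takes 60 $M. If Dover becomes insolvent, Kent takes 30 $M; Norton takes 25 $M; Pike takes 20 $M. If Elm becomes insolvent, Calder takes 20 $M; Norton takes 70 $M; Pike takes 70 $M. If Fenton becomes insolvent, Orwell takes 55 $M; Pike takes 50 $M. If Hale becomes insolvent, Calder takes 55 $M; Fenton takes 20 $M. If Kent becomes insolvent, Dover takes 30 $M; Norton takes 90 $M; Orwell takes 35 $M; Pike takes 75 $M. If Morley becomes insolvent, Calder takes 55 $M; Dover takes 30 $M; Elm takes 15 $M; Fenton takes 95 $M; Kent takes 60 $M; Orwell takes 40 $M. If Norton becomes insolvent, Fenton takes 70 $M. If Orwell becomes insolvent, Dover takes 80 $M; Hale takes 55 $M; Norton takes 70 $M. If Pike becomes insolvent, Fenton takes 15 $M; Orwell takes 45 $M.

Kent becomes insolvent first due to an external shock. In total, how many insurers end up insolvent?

6

Round 1 — Kent becomes insolvent (initial).
  Dover: +30 → 30 < 100
  Norton: +90 → 90 ≥ 90
  Orwell: +35 → 35 ≥ 30
  Pike: +75 → 75 < 90
Round 2 — Norton, Orwell become insolvent.
  Dover: +80 → 110 ≥ 100
  Fenton: +70 → 70 ≥ 70
  Hale: +55 → 55 < 70
Round 3 — Dover, Fenton become insolvent.
  Pike: +20+50 → 145 ≥ 90
Round 4 — Pike becomes insolvent.
No further insolvencies.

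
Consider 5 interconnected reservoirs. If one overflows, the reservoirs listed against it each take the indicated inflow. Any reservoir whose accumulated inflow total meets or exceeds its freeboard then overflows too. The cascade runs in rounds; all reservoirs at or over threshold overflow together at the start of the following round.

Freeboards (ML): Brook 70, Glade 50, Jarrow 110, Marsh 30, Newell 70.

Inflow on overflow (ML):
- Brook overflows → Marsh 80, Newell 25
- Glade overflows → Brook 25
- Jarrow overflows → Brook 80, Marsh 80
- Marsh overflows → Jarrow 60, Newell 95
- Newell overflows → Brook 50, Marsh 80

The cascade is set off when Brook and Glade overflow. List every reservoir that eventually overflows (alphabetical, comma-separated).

Round 1 — Brook, Glade overflow (initial).
  Marsh: +80 → 80 ≥ 30
  Newell: +25 → 25 < 70
Round 2 — Marsh overflows.
  Jarrow: +60 → 60 < 110
  Newell: +95 → 120 ≥ 70
Round 3 — Newell overflows.
No further overflows.

Brook, Glade, Marsh, Newell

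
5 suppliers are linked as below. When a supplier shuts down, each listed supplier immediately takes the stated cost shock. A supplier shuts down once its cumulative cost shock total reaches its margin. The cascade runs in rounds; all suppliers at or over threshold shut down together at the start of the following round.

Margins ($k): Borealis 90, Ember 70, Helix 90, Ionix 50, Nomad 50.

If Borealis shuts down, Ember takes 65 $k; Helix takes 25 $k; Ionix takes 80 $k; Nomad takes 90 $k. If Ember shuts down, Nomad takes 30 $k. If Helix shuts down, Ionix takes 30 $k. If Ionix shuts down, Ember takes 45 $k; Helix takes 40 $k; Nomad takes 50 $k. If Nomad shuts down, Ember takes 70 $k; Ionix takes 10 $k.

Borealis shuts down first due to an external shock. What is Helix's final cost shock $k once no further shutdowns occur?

Round 1 — Borealis shuts down (initial).
  Ember: +65 → 65 < 70
  Helix: +25 → 25 < 90
  Ionix: +80 → 80 ≥ 50
  Nomad: +90 → 90 ≥ 50
Round 2 — Ionix, Nomad shut down.
  Ember: +45+70 → 180 ≥ 70
  Helix: +40 → 65 < 90
Round 3 — Ember shuts down.
No further shutdowns.

65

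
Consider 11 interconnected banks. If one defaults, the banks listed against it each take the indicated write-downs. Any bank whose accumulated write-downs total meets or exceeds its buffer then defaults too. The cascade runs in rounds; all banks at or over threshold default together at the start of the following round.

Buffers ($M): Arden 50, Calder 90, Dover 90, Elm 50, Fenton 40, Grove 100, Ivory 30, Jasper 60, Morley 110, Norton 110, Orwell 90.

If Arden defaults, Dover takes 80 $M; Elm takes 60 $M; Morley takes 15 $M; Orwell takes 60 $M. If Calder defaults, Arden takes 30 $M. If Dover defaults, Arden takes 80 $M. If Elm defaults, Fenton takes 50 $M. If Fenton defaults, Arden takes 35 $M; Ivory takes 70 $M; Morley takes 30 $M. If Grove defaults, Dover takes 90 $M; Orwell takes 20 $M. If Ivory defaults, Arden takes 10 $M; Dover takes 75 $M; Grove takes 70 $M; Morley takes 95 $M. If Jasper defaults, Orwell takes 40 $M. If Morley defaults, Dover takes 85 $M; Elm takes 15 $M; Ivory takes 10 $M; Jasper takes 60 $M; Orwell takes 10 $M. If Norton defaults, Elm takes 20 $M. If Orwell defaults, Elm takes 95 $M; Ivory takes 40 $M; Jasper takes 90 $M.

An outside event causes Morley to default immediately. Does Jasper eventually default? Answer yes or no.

yes

Round 1 — Morley defaults (initial).
  Dover: +85 → 85 < 90
  Elm: +15 → 15 < 50
  Ivory: +10 → 10 < 30
  Jasper: +60 → 60 ≥ 60
  Orwell: +10 → 10 < 90
Round 2 — Jasper defaults.
  Orwell: +40 → 50 < 90
No further defaults.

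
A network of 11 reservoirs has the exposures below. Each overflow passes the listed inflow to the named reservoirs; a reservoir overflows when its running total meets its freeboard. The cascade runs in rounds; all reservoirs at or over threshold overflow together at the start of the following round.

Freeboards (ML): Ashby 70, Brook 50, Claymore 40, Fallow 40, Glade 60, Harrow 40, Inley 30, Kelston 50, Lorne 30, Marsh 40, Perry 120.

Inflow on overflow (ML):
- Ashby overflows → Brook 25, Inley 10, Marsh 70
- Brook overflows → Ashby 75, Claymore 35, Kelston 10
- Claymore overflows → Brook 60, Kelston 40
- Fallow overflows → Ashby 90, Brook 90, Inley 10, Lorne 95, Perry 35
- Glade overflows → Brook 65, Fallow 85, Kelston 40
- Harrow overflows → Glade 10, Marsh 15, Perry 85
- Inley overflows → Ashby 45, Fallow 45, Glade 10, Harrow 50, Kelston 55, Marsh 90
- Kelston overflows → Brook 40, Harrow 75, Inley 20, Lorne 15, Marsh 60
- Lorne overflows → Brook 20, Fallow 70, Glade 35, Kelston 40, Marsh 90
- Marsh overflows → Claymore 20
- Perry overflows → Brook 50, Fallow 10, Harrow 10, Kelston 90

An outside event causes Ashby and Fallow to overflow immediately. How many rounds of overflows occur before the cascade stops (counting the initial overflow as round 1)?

Round 1 — Ashby, Fallow overflow (initial).
  Brook: +25+90 → 115 ≥ 50
  Inley: +10+10 → 20 < 30
  Lorne: +95 → 95 ≥ 30
  Marsh: +70 → 70 ≥ 40
  Perry: +35 → 35 < 120
Round 2 — Brook, Lorne, Marsh overflow.
  Claymore: +35+20 → 55 ≥ 40
  Glade: +35 → 35 < 60
  Kelston: +10+40 → 50 ≥ 50
Round 3 — Claymore, Kelston overflow.
  Harrow: +75 → 75 ≥ 40
  Inley: +20 → 40 ≥ 30
Round 4 — Harrow, Inley overflow.
  Glade: +10+10 → 55 < 60
  Perry: +85 → 120 ≥ 120
Round 5 — Perry overflows.
No further overflows.

5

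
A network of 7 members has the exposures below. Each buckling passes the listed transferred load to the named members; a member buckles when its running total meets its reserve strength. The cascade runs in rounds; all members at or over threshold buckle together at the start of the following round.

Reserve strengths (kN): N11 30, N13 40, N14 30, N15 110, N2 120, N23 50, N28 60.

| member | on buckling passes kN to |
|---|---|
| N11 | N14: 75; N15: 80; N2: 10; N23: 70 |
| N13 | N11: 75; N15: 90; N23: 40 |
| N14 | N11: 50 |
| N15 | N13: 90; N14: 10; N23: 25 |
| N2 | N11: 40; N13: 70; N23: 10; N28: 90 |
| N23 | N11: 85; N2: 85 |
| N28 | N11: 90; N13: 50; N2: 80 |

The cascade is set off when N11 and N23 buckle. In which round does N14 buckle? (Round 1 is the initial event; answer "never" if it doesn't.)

Round 1 — N11, N23 buckle (initial).
  N14: +75 → 75 ≥ 30
  N15: +80 → 80 < 110
  N2: +10+85 → 95 < 120
Round 2 — N14 buckles.
No further bucklings.

2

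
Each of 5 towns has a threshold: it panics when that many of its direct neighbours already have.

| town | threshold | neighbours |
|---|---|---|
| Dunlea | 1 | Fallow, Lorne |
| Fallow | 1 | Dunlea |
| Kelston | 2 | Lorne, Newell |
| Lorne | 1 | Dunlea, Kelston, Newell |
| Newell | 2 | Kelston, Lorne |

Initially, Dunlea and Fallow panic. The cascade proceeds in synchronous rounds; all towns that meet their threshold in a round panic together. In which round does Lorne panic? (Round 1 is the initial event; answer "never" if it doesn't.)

Round 1 — Dunlea, Fallow panic (initial).
Round 2 — checking thresholds:
  Lorne: 1 of 3 neighbours ≥ 1, panics.
Round 3 — no new panics; cascade stops.

2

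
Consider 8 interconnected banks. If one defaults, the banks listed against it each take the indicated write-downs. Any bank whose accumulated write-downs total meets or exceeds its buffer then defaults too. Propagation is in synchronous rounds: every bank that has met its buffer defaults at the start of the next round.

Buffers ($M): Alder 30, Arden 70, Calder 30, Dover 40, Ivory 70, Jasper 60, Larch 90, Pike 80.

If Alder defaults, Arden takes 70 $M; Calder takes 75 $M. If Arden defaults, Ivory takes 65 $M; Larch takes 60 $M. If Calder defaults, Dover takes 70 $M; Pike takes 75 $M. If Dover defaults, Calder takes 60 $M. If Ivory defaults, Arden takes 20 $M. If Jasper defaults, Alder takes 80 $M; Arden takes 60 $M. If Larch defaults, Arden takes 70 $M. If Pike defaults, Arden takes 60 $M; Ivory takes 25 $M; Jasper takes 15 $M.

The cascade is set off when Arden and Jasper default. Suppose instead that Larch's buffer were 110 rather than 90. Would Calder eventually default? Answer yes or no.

yes

With Larch's buffer at 110:
Round 1 — Arden, Jasper default (initial).
  Alder: +80 → 80 ≥ 30
  Ivory: +65 → 65 < 70
  Larch: +60 → 60 < 110
Round 2 — Alder defaults.
  Calder: +75 → 75 ≥ 30
Round 3 — Calder defaults.
  Dover: +70 → 70 ≥ 40
  Pike: +75 → 75 < 80
Round 4 — Dover defaults.
No further defaults.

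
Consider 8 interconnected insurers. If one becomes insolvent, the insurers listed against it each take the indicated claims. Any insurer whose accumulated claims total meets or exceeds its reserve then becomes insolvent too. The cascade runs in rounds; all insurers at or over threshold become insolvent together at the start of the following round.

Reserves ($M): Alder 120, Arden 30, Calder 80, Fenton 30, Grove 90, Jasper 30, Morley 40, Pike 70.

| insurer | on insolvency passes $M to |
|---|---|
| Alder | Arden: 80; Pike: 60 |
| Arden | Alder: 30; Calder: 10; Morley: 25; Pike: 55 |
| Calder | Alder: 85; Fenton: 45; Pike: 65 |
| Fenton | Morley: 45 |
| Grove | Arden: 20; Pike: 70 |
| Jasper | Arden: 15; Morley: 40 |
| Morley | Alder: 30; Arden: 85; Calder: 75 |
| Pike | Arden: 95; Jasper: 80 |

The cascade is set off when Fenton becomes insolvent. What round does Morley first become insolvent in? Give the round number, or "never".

2

Round 1 — Fenton becomes insolvent (initial).
  Morley: +45 → 45 ≥ 40
Round 2 — Morley becomes insolvent.
  Alder: +30 → 30 < 120
  Arden: +85 → 85 ≥ 30
  Calder: +75 → 75 < 80
Round 3 — Arden becomes insolvent.
  Alder: +30 → 60 < 120
  Calder: +10 → 85 ≥ 80
  Pike: +55 → 55 < 70
Round 4 — Calder becomes insolvent.
  Alder: +85 → 145 ≥ 120
  Pike: +65 → 120 ≥ 70
Round 5 — Alder, Pike become insolvent.
  Jasper: +80 → 80 ≥ 30
Round 6 — Jasper becomes insolvent.
No further insolvencies.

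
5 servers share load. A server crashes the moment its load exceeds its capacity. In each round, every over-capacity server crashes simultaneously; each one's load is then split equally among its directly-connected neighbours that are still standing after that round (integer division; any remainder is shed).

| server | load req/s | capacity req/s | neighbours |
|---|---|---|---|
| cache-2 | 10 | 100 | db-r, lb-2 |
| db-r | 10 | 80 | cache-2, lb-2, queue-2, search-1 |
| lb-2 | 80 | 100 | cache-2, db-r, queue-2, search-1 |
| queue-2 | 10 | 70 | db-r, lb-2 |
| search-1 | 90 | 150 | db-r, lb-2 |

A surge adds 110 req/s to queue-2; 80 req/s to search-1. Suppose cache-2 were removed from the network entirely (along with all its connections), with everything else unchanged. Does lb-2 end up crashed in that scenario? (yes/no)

yes

With cache-2 removed:
Round 1 — queue-2 at 120 > 70; search-1 at 170 > 150. queue-2, search-1 crash.
  queue-2 sheds 120 req/s to db-r, lb-2: 60 each.
    db-r: 10+60 = 70 ≤ 80
    lb-2: 80+60 = 140 > 100
  search-1 sheds 170 req/s to db-r, lb-2: 85 each.
    db-r: 70+85 = 155 > 80
    lb-2: 140+85 = 225 > 100
Round 2 — db-r, lb-2 crash.
  db-r sheds 155 req/s: no online neighbours, lost.
  lb-2 sheds 225 req/s: no online neighbours, lost.
No further crashes.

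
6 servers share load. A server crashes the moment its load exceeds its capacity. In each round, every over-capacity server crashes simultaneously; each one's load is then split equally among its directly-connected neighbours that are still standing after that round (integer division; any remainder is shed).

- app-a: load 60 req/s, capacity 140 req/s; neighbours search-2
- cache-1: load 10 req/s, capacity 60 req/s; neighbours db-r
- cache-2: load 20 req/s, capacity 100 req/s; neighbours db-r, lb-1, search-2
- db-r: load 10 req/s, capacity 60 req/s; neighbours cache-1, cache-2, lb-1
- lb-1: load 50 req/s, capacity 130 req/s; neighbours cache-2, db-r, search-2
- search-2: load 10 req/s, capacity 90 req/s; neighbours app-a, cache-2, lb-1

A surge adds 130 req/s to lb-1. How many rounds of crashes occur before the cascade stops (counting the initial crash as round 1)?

Round 1 — lb-1 at 180 > 130. lb-1 crashes.
  lb-1 sheds 180 req/s to cache-2, db-r, search-2: 60 each.
    cache-2: 20+60 = 80 ≤ 100
    db-r: 10+60 = 70 > 60
    search-2: 10+60 = 70 ≤ 90
Round 2 — db-r crashes.
  db-r sheds 70 req/s to cache-1, cache-2: 35 each.
    cache-1: 10+35 = 45 ≤ 60
    cache-2: 80+35 = 115 > 100
Round 3 — cache-2 crashes.
  cache-2 sheds 115 req/s to search-2: 115 each.
    search-2: 70+115 = 185 > 90
Round 4 — search-2 crashes.
  search-2 sheds 185 req/s to app-a: 185 each.
    app-a: 60+185 = 245 > 140
Round 5 — app-a crashes.
  app-a sheds 245 req/s: no online neighbours, lost.
No further crashes.

5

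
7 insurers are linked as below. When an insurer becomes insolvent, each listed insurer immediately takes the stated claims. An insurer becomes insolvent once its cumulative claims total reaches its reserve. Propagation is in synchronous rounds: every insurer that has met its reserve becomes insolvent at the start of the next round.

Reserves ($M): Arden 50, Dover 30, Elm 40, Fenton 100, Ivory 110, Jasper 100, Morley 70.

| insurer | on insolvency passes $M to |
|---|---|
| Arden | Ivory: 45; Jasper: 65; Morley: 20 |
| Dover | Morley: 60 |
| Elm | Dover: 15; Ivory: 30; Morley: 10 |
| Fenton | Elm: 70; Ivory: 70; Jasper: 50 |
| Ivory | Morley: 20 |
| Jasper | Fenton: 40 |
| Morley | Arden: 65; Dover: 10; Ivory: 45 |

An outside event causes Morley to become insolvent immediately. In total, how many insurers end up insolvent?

Round 1 — Morley becomes insolvent (initial).
  Arden: +65 → 65 ≥ 50
  Dover: +10 → 10 < 30
  Ivory: +45 → 45 < 110
Round 2 — Arden becomes insolvent.
  Ivory: +45 → 90 < 110
  Jasper: +65 → 65 < 100
No further insolvencies.

2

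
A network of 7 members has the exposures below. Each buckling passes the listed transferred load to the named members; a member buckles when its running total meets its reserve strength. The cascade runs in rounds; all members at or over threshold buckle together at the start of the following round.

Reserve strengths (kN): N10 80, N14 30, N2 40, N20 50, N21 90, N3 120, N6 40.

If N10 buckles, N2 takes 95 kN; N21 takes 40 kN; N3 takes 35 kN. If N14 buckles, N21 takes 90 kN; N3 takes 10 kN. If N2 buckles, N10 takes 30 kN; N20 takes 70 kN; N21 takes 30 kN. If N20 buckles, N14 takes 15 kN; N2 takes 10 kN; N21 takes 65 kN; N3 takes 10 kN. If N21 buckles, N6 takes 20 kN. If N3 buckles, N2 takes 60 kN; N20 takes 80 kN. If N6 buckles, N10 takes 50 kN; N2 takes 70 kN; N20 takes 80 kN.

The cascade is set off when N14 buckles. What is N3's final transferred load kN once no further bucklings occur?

10

Round 1 — N14 buckles (initial).
  N21: +90 → 90 ≥ 90
  N3: +10 → 10 < 120
Round 2 — N21 buckles.
  N6: +20 → 20 < 40
No further bucklings.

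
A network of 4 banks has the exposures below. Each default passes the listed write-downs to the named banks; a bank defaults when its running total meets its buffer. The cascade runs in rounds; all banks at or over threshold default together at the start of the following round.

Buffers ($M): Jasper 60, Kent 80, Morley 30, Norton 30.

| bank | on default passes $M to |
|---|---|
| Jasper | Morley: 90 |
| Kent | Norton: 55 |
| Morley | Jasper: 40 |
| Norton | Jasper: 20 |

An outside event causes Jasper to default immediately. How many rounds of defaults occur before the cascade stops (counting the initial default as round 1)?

2

Round 1 — Jasper defaults (initial).
  Morley: +90 → 90 ≥ 30
Round 2 — Morley defaults.
No further defaults.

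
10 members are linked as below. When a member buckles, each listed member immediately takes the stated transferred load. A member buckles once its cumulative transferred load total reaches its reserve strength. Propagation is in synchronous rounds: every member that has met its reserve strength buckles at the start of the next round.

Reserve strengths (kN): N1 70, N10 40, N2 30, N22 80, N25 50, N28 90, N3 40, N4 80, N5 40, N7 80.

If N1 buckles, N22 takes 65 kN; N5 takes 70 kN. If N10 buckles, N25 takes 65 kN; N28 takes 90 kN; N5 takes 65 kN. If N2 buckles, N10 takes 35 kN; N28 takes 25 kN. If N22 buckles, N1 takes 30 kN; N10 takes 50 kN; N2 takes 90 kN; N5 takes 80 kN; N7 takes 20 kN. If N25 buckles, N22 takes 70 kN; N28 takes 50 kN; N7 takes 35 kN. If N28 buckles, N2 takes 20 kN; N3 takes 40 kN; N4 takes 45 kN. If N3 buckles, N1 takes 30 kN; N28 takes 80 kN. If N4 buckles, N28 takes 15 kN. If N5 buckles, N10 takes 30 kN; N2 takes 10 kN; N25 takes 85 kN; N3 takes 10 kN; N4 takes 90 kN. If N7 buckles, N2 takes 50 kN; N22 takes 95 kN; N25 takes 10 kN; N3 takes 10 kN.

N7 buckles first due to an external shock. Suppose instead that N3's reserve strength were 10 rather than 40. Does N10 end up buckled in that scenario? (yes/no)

yes

With N3's reserve strength at 10:
Round 1 — N7 buckles (initial).
  N2: +50 → 50 ≥ 30
  N22: +95 → 95 ≥ 80
  N25: +10 → 10 < 50
  N3: +10 → 10 ≥ 10
Round 2 — N2, N22, N3 buckle.
  N1: +30+30 → 60 < 70
  N10: +35+50 → 85 ≥ 40
  N28: +25+80 → 105 ≥ 90
  N5: +80 → 80 ≥ 40
Round 3 — N10, N28, N5 buckle.
  N25: +65+85 → 160 ≥ 50
  N4: +45+90 → 135 ≥ 80
Round 4 — N25, N4 buckle.
No further bucklings.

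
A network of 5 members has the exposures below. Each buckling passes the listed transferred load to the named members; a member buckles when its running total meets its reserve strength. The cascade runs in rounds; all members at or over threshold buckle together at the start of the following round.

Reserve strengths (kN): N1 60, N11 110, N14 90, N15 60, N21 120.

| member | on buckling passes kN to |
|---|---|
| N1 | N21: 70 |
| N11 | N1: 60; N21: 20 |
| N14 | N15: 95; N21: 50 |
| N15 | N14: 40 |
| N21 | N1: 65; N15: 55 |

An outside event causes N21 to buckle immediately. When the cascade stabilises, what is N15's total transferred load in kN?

55

Round 1 — N21 buckles (initial).
  N1: +65 → 65 ≥ 60
  N15: +55 → 55 < 60
Round 2 — N1 buckles.
No further bucklings.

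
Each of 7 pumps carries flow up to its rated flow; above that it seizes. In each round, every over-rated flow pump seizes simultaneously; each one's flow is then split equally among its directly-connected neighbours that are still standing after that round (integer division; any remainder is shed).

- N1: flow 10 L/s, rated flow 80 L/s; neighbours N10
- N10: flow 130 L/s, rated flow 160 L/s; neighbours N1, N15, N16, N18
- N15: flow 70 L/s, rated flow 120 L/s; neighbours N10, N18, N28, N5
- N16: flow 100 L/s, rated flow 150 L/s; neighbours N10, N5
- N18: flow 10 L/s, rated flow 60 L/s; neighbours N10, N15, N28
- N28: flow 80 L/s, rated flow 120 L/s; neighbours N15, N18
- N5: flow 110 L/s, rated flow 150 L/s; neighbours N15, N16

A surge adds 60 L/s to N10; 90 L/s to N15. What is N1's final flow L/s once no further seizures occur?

Round 1 — N10 at 190 > 160; N15 at 160 > 120. N10, N15 seize.
  N10 sheds 190 L/s to N1, N16, N18: 63 each (1 lost).
    N1: 10+63 = 73 ≤ 80
    N16: 100+63 = 163 > 150
    N18: 10+63 = 73 > 60
  N15 sheds 160 L/s to N18, N28, N5: 53 each (1 lost).
    N18: 73+53 = 126 > 60
    N28: 80+53 = 133 > 120
    N5: 110+53 = 163 > 150
Round 2 — N16, N18, N28, N5 seize.
  N16 sheds 163 L/s: no online neighbours, lost.
  N18 sheds 126 L/s: no online neighbours, lost.
  N28 sheds 133 L/s: no online neighbours, lost.
  N5 sheds 163 L/s: no online neighbours, lost.
No further seizures.

73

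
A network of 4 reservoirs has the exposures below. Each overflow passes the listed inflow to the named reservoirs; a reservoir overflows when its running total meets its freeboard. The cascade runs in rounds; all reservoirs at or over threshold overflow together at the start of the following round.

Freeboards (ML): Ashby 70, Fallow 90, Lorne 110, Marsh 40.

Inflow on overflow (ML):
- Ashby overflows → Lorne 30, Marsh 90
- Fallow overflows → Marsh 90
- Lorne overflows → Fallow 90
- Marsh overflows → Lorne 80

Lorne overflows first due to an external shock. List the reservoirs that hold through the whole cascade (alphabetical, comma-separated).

Round 1 — Lorne overflows (initial).
  Fallow: +90 → 90 ≥ 90
Round 2 — Fallow overflows.
  Marsh: +90 → 90 ≥ 40
Round 3 — Marsh overflows.
No further overflows.

Ashby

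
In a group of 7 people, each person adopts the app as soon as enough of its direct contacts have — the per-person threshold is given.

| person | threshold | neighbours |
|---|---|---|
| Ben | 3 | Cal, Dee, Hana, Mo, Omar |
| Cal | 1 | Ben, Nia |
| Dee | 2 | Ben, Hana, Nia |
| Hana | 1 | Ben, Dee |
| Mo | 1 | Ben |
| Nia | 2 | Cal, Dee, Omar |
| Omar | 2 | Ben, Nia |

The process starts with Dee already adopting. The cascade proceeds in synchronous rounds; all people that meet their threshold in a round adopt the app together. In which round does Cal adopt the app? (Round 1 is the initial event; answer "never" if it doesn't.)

never

Round 1 — Dee adopts the app (initial).
Round 2 — checking thresholds:
  Ben: 1 of 5 neighbours < 3, not yet.
  Hana: 1 of 2 neighbours ≥ 1, adopts the app.
  Nia: 1 of 3 neighbours < 2, not yet.
Round 3 — no new adoptions; cascade stops.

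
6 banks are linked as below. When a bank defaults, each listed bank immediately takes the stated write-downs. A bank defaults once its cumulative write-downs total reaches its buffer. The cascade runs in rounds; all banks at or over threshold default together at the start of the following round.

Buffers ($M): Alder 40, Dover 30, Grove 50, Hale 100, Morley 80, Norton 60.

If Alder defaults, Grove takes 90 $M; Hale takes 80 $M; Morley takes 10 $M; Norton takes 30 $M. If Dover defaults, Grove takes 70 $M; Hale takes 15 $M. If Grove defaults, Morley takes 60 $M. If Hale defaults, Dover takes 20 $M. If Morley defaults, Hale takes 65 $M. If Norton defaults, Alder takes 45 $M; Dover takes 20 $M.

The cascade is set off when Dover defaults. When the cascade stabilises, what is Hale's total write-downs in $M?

Round 1 — Dover defaults (initial).
  Grove: +70 → 70 ≥ 50
  Hale: +15 → 15 < 100
Round 2 — Grove defaults.
  Morley: +60 → 60 < 80
No further defaults.

15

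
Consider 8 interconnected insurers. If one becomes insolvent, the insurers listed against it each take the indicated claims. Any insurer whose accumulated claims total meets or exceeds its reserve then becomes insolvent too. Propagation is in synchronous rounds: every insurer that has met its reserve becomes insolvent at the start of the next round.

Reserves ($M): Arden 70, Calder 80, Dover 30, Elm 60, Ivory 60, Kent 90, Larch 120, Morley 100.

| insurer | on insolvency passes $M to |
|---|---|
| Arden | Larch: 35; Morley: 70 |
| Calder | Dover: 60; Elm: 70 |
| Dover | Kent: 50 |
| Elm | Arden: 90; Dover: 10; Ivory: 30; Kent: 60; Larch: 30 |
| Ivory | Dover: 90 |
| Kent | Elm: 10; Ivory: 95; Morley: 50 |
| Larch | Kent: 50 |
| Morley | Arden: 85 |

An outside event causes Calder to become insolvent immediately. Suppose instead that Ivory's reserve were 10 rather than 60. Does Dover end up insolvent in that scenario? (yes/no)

With Ivory's reserve at 10:
Round 1 — Calder becomes insolvent (initial).
  Dover: +60 → 60 ≥ 30
  Elm: +70 → 70 ≥ 60
Round 2 — Dover, Elm become insolvent.
  Arden: +90 → 90 ≥ 70
  Ivory: +30 → 30 ≥ 10
  Kent: +50+60 → 110 ≥ 90
  Larch: +30 → 30 < 120
Round 3 — Arden, Ivory, Kent become insolvent.
  Larch: +35 → 65 < 120
  Morley: +70+50 → 120 ≥ 100
Round 4 — Morley becomes insolvent.
No further insolvencies.

yes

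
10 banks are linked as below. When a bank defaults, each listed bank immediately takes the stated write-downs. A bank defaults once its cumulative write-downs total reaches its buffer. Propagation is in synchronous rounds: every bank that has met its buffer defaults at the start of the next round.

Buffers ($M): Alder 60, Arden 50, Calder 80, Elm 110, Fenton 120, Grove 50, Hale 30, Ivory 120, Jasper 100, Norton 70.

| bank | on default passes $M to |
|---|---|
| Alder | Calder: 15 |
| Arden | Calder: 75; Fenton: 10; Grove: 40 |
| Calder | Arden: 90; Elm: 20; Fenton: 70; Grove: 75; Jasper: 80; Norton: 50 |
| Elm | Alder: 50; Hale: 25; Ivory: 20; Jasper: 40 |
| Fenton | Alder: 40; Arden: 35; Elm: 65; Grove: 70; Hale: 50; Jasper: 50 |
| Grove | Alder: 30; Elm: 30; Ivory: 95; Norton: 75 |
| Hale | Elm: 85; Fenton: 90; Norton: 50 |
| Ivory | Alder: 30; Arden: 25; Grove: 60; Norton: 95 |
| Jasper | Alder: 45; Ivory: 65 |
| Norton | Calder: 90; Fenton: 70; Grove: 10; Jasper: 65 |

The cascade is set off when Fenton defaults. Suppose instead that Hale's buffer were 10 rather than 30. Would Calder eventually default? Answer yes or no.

yes

With Hale's buffer at 10:
Round 1 — Fenton defaults (initial).
  Alder: +40 → 40 < 60
  Arden: +35 → 35 < 50
  Elm: +65 → 65 < 110
  Grove: +70 → 70 ≥ 50
  Hale: +50 → 50 ≥ 10
  Jasper: +50 → 50 < 100
Round 2 — Grove, Hale default.
  Alder: +30 → 70 ≥ 60
  Elm: +30+85 → 180 ≥ 110
  Ivory: +95 → 95 < 120
  Norton: +75+50 → 125 ≥ 70
Round 3 — Alder, Elm, Norton default.
  Calder: +15+90 → 105 ≥ 80
  Ivory: +20 → 115 < 120
  Jasper: +40+65 → 155 ≥ 100
Round 4 — Calder, Jasper default.
  Arden: +90 → 125 ≥ 50
  Ivory: +65 → 180 ≥ 120
Round 5 — Arden, Ivory default.
No further defaults.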